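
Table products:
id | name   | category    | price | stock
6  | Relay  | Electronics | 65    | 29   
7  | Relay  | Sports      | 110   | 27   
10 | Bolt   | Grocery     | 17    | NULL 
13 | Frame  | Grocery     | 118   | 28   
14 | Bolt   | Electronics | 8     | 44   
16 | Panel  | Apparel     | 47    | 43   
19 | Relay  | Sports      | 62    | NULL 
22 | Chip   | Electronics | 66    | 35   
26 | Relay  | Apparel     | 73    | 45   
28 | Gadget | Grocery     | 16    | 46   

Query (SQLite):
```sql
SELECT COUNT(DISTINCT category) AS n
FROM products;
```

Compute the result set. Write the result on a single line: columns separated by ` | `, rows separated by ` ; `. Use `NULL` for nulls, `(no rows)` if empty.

4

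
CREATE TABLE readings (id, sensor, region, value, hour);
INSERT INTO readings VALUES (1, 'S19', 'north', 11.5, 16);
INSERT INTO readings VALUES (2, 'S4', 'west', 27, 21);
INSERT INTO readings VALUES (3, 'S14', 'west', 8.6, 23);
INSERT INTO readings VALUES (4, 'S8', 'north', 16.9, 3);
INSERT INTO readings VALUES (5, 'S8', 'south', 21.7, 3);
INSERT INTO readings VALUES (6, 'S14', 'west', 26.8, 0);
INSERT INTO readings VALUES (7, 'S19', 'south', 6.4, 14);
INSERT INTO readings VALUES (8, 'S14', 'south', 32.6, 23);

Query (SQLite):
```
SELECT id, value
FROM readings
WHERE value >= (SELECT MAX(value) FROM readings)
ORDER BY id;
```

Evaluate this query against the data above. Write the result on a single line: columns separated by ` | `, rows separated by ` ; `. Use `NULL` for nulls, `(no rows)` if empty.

8 | 32.6

Scalar subquery: MAX(value) over all readings rows = 32.6.
Keep rows where value >= that value.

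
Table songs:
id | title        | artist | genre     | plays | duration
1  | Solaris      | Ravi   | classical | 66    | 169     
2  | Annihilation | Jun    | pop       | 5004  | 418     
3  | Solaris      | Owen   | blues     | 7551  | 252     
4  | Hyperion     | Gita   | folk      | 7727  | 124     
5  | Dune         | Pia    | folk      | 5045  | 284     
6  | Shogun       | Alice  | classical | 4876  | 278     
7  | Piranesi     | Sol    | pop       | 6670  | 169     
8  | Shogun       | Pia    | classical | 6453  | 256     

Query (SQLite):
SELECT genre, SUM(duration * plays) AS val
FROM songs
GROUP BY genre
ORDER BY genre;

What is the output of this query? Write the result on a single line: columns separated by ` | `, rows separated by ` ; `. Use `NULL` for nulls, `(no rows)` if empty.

blues | 1902852 ; classical | 3018650 ; folk | 2390928 ; pop | 3218902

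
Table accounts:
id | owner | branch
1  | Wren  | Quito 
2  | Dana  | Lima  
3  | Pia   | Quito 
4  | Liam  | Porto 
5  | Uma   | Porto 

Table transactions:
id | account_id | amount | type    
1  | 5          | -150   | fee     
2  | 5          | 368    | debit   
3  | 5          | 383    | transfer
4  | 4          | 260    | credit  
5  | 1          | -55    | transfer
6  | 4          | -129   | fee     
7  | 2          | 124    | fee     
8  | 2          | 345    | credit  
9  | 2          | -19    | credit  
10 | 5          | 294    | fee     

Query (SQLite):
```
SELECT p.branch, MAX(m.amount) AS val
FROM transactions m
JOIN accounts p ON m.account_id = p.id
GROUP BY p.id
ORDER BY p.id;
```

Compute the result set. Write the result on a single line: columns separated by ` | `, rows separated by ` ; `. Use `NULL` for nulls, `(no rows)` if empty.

Quito | -55 ; Lima | 345 ; Porto | 260 ; Porto | 383

Join each transactions row to its accounts via account_id.
Group joined rows by accounts.id; compute MAX(m.amount) per group.
  1: ids {5} → MAX(m.amount)=-55
  2: ids {7, 8, 9} → MAX(m.amount)=345
  4: ids {4, 6} → MAX(m.amount)=260
  5: ids {1, 2, 3, 10} → MAX(m.amount)=383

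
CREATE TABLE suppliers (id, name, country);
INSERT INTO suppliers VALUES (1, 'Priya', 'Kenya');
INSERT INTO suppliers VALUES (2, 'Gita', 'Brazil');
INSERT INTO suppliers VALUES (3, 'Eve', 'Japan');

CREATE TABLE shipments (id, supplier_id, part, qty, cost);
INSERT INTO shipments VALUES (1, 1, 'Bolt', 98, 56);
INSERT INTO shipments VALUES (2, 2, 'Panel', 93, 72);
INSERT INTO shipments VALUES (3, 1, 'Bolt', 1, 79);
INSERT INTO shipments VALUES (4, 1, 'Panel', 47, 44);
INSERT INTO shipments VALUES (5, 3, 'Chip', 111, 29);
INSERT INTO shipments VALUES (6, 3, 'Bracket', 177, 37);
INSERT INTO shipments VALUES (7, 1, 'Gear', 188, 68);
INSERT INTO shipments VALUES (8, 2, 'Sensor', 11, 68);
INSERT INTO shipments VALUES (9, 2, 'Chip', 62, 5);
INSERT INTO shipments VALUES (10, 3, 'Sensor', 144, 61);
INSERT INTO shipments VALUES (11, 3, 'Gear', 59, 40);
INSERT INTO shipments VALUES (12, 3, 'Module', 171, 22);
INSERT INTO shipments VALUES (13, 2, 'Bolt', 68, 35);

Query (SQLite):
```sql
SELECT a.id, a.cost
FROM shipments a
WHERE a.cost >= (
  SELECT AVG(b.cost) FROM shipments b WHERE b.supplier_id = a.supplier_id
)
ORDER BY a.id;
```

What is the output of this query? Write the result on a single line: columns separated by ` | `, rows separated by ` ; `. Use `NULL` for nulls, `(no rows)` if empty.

For each shipments row a, compute AVG(cost) over rows sharing a.supplier_id.
Keep row a if a.cost >= that per-group AVG.
  supplier_id=1: AVG(cost) = 61.75
  supplier_id=2: AVG(cost) = 45.0
  supplier_id=3: AVG(cost) = 37.8

2 | 72 ; 3 | 79 ; 7 | 68 ; 8 | 68 ; 10 | 61 ; 11 | 40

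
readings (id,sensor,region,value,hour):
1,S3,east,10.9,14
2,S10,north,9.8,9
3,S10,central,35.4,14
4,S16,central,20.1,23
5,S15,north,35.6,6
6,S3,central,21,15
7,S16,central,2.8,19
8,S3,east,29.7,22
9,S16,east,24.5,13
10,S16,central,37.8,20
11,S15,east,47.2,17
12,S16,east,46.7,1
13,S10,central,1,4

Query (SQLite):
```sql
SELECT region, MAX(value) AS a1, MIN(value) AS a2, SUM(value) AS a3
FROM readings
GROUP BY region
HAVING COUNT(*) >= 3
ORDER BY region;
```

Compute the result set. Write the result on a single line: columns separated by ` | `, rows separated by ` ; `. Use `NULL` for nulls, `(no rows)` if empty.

Group readings by region.
Per group compute: MAX(value), MIN(value), SUM(value).
HAVING: drop groups with fewer than 3 rows.
  central: ids {3, 4, 6, 7, 10, 13} → MAX(value)=37.8, MIN(value)=1, SUM(value)=118.1
  east: ids {1, 8, 9, 11, 12} → MAX(value)=47.2, MIN(value)=10.9, SUM(value)=159
  north: ids {2, 5} → MAX(value)=35.6, MIN(value)=9.8, SUM(value)=45.4

central | 37.8 | 1 | 118.1 ; east | 47.2 | 10.9 | 159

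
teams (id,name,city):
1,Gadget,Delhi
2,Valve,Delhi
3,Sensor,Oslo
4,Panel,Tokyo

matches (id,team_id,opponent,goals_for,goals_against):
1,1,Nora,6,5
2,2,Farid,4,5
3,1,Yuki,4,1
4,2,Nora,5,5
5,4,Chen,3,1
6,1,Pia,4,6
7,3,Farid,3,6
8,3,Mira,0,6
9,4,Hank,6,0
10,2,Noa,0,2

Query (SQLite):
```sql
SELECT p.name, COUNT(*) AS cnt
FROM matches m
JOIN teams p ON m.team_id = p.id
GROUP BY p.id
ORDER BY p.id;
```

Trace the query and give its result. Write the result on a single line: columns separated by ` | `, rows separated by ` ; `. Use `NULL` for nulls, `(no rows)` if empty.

Join each matches row to its teams via team_id.
Group joined rows by teams.id; compute COUNT(*) per group.
  1: ids {1, 3, 6} → COUNT(*)=3
  2: ids {2, 4, 10} → COUNT(*)=3
  3: ids {7, 8} → COUNT(*)=2
  4: ids {5, 9} → COUNT(*)=2

Gadget | 3 ; Valve | 3 ; Sensor | 2 ; Panel | 2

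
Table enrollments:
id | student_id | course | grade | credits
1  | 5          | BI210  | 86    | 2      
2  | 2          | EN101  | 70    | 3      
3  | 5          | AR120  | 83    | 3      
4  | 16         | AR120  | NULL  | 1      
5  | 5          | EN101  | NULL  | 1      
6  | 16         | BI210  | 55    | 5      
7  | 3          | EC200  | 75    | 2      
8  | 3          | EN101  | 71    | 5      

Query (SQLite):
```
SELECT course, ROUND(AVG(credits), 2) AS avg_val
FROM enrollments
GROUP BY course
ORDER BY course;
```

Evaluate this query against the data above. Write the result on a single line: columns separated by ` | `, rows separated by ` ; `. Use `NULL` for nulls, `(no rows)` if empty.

Partition enrollments by course; compute ROUND(AVG(credits), 2) within each group.
  AR120: ids {3, 4} → ROUND(AVG(credits), 2)=2
  BI210: ids {1, 6} → ROUND(AVG(credits), 2)=3.5
  EC200: ids {7} → ROUND(AVG(credits), 2)=2
  EN101: ids {2, 5, 8} → ROUND(AVG(credits), 2)=3

AR120 | 2 ; BI210 | 3.5 ; EC200 | 2 ; EN101 | 3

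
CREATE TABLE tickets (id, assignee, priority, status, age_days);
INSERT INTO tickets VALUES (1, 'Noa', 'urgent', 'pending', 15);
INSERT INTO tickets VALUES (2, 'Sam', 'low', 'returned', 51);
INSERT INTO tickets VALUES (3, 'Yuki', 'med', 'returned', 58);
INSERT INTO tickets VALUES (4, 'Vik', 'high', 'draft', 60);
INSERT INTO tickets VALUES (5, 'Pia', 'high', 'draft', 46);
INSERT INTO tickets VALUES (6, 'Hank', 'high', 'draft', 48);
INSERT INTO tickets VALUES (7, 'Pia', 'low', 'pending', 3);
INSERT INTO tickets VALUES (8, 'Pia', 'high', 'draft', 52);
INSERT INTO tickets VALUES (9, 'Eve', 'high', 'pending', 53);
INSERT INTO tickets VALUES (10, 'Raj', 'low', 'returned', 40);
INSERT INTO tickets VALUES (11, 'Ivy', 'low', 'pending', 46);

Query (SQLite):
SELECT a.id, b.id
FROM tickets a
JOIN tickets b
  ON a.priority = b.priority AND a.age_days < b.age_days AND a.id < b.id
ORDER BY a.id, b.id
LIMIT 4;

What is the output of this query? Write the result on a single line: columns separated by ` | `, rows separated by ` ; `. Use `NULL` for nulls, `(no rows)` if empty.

5 | 6 ; 5 | 8 ; 5 | 9 ; 6 | 8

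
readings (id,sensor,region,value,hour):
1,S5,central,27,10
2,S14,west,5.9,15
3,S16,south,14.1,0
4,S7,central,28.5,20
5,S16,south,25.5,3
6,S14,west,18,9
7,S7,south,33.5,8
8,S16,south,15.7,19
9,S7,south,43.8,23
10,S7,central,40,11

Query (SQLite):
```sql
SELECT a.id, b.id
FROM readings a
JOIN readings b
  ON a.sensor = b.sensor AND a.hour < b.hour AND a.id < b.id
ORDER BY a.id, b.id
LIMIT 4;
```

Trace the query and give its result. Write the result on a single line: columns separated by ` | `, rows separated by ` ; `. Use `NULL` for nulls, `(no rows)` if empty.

3 | 5 ; 3 | 8 ; 4 | 9 ; 5 | 8

Pairs (a,b) with same sensor, a.hour < b.hour, a.id < b.id.
sensor groups: S14:{2,6} S16:{3,5,8} S5:{1} S7:{4,7,9,10}
Ordered by (a.id, b.id); first 4.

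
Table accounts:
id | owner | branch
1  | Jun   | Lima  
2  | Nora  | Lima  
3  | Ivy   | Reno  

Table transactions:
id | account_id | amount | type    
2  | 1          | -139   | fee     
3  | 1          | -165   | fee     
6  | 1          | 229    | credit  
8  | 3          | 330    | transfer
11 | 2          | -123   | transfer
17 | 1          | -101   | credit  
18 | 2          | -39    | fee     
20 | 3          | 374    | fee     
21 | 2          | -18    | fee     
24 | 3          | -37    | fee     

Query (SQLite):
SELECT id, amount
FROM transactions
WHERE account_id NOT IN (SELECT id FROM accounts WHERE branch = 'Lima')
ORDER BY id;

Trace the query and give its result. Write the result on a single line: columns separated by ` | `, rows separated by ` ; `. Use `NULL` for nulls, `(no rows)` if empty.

Inner query: accounts.id where branch = 'Lima'.
Outer: keep transactions rows whose account_id is not in that set.
Inner query → {1, 2}

8 | 330 ; 20 | 374 ; 24 | -37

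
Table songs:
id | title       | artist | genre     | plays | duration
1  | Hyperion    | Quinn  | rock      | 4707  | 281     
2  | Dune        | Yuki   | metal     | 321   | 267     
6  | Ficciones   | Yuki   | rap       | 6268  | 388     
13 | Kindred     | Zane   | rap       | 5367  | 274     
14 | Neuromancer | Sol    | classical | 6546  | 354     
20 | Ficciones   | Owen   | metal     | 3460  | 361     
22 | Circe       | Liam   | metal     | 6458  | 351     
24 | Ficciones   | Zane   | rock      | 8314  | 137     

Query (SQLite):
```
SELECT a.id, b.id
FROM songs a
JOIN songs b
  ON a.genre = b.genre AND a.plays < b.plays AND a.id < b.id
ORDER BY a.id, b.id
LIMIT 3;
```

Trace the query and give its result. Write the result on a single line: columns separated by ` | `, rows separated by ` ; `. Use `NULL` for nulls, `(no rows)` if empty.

Pairs (a,b) with same genre, a.plays < b.plays, a.id < b.id.
genre groups: classical:{14} metal:{2,20,22} rap:{6,13} rock:{1,24}
Ordered by (a.id, b.id); first 3.

1 | 24 ; 2 | 20 ; 2 | 22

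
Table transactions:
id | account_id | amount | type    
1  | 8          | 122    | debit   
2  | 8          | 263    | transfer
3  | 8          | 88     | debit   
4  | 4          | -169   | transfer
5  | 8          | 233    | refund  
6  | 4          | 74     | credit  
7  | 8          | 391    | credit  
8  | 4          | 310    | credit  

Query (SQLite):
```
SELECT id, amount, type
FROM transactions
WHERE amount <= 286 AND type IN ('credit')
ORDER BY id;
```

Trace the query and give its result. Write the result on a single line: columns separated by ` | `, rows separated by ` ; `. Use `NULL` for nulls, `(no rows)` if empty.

amount <= 286: ids {1, 2, 3, 4, 5, 6}
type IN ('credit'): ids {6, 7, 8}
Combine with AND.

6 | 74 | credit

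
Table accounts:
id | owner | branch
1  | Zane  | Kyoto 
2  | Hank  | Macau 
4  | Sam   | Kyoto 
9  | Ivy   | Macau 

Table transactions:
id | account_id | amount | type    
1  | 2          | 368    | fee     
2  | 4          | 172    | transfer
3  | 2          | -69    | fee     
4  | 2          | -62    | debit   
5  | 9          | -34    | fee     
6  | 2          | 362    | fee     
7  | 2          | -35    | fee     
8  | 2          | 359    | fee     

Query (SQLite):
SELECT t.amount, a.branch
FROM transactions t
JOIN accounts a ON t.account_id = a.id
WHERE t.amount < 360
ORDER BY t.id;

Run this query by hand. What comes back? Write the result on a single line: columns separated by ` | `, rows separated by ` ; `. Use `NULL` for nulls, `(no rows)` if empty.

172 | Kyoto ; -69 | Macau ; -62 | Macau ; -34 | Macau ; -35 | Macau ; 359 | Macau

Each transactions row matches the accounts row where account_id = accounts.id.
Then keep rows with t.amount < 360.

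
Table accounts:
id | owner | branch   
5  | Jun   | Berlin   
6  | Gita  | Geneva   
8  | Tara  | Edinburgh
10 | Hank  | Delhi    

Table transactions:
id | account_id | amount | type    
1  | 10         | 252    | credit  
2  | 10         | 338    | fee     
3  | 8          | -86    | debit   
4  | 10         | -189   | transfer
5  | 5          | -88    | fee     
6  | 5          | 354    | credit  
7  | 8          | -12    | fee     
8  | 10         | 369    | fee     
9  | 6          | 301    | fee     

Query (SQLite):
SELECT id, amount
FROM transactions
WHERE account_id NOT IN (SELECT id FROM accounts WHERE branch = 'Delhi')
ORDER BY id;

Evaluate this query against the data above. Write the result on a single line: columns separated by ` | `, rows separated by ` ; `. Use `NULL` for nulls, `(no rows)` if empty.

Inner query: accounts.id where branch = 'Delhi'.
Outer: keep transactions rows whose account_id is not in that set.
Inner query → {10}

3 | -86 ; 5 | -88 ; 6 | 354 ; 7 | -12 ; 9 | 301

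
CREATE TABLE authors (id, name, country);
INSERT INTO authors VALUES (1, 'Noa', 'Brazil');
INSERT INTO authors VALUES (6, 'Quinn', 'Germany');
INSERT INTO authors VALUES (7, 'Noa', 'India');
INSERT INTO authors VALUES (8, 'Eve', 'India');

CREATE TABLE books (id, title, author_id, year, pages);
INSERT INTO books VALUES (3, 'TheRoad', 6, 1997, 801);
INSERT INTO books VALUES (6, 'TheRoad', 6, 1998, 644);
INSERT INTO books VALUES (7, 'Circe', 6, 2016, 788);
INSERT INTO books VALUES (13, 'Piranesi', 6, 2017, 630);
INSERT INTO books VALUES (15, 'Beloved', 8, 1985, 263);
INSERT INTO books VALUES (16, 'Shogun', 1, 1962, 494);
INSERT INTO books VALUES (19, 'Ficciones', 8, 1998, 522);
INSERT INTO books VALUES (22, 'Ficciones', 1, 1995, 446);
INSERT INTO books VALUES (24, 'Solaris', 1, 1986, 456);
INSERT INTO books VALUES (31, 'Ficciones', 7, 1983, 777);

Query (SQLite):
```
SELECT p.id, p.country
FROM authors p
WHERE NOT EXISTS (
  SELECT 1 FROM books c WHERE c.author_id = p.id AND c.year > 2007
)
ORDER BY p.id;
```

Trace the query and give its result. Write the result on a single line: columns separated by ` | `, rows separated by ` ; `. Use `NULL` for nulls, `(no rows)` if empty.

For each authors row, check whether any books with matching author_id has year > 2007.
Keep rows where that is false.

1 | Brazil ; 7 | India ; 8 | India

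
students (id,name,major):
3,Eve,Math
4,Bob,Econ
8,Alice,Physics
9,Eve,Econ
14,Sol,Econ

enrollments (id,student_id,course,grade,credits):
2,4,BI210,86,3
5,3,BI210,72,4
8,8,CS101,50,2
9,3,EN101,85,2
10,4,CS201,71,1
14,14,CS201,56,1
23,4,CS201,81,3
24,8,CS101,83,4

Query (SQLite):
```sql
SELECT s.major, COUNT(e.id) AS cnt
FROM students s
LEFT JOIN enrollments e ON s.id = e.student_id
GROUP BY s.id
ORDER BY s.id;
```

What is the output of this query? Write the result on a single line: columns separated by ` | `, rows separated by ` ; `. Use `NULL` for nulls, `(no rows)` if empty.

LEFT JOIN keeps every students row; unmatched ones get NULL for enrollments columns.
Group by students.id and compute COUNT(e.id). COUNT(col) of an all-NULL group is 0.
  3: ids {5, 9} → COUNT(e.id)=2
  4: ids {2, 10, 23} → COUNT(e.id)=3
  8: ids {8, 24} → COUNT(e.id)=2
  9: ids {—} → COUNT(e.id)=0
  14: ids {14} → COUNT(e.id)=1

Math | 2 ; Econ | 3 ; Physics | 2 ; Econ | 0 ; Econ | 1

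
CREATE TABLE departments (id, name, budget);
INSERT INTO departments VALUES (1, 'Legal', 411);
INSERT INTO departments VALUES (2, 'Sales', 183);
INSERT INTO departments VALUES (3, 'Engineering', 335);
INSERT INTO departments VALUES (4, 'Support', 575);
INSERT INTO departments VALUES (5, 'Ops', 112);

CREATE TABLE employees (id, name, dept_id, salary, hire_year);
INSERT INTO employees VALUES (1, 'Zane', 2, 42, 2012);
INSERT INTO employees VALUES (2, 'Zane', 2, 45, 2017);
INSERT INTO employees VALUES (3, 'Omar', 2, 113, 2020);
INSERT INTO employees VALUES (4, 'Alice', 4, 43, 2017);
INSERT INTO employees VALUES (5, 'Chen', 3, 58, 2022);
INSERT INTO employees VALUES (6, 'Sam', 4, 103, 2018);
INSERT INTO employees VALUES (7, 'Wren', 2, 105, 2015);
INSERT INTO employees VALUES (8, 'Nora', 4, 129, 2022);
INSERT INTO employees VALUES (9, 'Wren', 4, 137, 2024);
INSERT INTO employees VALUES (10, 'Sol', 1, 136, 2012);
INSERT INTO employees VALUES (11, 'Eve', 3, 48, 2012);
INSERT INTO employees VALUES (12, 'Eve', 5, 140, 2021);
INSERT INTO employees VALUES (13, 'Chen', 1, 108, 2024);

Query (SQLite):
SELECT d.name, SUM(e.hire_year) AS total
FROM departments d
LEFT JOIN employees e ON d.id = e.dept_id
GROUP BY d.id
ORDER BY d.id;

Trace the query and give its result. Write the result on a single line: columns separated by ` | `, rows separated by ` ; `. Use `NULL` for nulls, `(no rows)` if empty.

Legal | 4036 ; Sales | 8064 ; Engineering | 4034 ; Support | 8081 ; Ops | 2021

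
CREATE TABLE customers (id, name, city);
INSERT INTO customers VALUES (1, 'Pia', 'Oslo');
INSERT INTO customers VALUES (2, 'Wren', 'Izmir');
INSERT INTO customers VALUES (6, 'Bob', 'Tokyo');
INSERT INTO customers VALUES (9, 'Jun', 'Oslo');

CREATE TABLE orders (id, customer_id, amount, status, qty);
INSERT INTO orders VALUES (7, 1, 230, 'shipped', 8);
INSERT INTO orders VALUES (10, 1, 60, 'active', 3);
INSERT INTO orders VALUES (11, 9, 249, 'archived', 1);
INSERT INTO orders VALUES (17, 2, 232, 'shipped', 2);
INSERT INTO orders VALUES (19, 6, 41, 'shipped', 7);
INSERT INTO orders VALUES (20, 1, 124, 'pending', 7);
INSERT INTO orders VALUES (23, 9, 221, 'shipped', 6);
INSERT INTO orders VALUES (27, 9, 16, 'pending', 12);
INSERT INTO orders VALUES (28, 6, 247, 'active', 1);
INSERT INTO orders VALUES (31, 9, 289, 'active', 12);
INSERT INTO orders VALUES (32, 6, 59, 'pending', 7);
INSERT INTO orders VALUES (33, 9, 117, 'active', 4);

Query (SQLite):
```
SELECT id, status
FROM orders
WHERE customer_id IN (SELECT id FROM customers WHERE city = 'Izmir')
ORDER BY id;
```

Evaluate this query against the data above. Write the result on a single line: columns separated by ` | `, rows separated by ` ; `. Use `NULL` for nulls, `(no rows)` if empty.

Inner query: customers.id where city = 'Izmir'.
Outer: keep orders rows whose customer_id is in that set.
Inner query → {2}

17 | shipped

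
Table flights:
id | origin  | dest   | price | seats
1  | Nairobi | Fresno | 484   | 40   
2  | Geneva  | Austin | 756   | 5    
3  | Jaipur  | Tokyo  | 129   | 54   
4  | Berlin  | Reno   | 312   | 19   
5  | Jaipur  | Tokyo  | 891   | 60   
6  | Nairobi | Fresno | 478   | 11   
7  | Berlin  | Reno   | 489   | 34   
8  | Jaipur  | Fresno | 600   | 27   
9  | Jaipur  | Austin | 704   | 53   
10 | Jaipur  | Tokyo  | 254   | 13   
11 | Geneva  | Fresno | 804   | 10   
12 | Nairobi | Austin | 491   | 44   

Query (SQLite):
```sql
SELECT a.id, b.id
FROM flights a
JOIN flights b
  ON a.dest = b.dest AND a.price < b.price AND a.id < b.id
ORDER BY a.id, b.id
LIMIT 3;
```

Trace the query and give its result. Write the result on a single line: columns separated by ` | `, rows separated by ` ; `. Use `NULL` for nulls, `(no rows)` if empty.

1 | 8 ; 1 | 11 ; 3 | 5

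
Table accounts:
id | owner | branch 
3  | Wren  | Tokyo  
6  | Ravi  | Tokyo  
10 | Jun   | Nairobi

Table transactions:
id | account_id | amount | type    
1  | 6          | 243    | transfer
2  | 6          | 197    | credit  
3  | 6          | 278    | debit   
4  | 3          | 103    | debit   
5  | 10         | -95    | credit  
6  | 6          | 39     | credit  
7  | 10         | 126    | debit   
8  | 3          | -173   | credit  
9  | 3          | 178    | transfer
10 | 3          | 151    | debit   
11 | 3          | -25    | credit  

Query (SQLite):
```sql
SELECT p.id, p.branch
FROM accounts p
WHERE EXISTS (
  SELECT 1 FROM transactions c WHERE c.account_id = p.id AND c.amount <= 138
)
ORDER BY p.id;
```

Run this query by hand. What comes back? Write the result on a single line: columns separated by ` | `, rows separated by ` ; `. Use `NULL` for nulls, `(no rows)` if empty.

3 | Tokyo ; 6 | Tokyo ; 10 | Nairobi

For each accounts row, check whether any transactions with matching account_id has amount <= 138.
Keep rows where that is true.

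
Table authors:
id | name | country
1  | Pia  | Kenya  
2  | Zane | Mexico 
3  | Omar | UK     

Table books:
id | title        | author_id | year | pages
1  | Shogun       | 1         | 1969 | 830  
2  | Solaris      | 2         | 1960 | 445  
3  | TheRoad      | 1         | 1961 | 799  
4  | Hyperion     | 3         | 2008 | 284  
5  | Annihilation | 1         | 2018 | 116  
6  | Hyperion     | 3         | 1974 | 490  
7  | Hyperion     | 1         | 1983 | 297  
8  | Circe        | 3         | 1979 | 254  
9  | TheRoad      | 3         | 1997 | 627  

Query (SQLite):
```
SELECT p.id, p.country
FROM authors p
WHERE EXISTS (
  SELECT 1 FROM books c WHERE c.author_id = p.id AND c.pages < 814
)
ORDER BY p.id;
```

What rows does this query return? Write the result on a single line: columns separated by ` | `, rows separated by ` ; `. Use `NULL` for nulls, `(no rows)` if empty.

For each authors row, check whether any books with matching author_id has pages < 814.
Keep rows where that is true.

1 | Kenya ; 2 | Mexico ; 3 | UK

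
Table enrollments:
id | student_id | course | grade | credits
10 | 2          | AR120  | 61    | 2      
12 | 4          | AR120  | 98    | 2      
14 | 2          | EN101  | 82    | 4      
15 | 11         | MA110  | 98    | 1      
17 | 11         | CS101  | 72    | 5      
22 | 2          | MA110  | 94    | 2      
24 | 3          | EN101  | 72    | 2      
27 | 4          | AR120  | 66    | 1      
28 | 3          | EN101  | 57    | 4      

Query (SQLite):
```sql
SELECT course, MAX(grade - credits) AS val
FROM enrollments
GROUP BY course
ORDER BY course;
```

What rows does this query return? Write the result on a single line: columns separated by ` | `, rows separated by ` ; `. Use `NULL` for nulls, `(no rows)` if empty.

For each row compute grade - credits.
Group by course; take MAX of the expression per group.
  AR120: ids {10, 12, 27} → MAX(grade - credits)=96
  CS101: ids {17} → MAX(grade - credits)=67
  EN101: ids {14, 24, 28} → MAX(grade - credits)=78
  MA110: ids {15, 22} → MAX(grade - credits)=97

AR120 | 96 ; CS101 | 67 ; EN101 | 78 ; MA110 | 97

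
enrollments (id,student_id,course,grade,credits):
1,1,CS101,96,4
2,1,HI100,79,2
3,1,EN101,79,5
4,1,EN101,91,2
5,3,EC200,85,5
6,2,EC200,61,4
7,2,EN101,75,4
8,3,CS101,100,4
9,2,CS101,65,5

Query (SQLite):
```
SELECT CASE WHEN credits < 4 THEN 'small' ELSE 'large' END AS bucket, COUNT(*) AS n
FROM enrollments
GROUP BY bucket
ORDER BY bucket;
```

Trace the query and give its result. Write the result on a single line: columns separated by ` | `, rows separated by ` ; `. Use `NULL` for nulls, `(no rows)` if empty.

large | 7 ; small | 2

Bucket rows by credits < 4 → 'small' else 'large'; count each bucket.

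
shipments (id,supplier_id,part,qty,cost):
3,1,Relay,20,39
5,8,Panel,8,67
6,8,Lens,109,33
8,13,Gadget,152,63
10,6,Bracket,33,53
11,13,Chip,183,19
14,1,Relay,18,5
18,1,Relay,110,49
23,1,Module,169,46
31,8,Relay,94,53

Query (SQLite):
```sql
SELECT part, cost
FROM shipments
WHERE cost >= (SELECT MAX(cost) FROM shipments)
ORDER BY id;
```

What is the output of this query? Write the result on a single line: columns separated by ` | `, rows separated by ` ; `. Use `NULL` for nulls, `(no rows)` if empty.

Panel | 67

Scalar subquery: MAX(cost) over all shipments rows = 67.
Keep rows where cost >= that value.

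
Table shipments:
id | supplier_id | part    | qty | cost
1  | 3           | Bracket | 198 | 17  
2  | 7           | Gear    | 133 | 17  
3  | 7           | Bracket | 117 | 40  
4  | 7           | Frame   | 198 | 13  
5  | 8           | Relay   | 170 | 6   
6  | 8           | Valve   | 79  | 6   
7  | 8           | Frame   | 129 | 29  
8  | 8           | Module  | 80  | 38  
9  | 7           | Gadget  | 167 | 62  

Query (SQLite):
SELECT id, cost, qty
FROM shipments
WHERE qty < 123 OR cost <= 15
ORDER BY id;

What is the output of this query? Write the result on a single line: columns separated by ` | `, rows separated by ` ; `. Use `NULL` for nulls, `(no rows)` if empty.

3 | 40 | 117 ; 4 | 13 | 198 ; 5 | 6 | 170 ; 6 | 6 | 79 ; 8 | 38 | 80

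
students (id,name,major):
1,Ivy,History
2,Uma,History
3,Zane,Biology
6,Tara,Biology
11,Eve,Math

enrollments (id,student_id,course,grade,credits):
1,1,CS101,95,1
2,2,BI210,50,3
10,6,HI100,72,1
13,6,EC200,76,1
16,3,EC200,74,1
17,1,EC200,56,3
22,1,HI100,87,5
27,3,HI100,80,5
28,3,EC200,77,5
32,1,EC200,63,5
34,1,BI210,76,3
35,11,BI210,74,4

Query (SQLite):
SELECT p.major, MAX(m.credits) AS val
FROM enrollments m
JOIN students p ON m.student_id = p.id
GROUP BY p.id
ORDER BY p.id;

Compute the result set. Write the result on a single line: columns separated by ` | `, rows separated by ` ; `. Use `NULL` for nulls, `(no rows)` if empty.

History | 5 ; History | 3 ; Biology | 5 ; Biology | 1 ; Math | 4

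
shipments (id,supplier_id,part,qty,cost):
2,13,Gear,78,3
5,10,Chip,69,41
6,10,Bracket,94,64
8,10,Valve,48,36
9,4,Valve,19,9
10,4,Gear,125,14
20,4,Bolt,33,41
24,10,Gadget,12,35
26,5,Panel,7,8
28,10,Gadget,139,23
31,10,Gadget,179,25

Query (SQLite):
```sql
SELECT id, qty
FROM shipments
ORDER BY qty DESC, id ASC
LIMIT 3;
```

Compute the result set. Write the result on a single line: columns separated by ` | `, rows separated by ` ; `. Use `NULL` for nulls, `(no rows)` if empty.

31 | 179 ; 28 | 139 ; 10 | 125

Sort by qty desc, tiebreak id asc: (179, id=31), (139, id=28), (125, id=10), (94, id=6), (78, id=2), (69, id=5) …. Take first 3.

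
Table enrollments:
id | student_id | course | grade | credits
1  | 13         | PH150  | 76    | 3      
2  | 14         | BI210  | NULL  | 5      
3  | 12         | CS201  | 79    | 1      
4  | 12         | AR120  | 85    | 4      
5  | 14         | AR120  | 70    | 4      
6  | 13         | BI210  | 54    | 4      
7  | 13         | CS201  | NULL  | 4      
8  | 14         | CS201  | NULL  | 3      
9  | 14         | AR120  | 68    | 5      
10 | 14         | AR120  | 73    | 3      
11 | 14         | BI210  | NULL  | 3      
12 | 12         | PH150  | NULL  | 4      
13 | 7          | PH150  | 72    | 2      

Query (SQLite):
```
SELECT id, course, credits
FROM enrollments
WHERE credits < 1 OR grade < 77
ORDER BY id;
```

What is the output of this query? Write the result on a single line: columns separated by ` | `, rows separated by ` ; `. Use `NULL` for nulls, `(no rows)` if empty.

1 | PH150 | 3 ; 5 | AR120 | 4 ; 6 | BI210 | 4 ; 9 | AR120 | 5 ; 10 | AR120 | 3 ; 13 | PH150 | 2

credits < 1: ids { }
grade < 77: ids {1, 5, 6, 9, 10, 13}
Combine with OR.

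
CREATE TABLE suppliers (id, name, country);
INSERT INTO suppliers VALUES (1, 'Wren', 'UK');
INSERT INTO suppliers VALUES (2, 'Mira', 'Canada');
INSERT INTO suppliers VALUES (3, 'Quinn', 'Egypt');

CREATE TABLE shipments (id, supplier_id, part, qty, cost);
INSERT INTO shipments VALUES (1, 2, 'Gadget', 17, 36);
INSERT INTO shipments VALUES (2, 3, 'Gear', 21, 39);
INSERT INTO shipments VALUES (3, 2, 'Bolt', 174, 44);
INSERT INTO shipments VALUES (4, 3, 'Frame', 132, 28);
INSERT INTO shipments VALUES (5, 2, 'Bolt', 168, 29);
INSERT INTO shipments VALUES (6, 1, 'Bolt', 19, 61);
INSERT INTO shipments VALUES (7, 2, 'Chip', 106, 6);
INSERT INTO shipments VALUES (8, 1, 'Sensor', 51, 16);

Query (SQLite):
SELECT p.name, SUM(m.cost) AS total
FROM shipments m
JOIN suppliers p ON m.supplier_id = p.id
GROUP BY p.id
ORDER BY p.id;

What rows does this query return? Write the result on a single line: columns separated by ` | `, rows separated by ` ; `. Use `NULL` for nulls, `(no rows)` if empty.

Wren | 77 ; Mira | 115 ; Quinn | 67

Join each shipments row to its suppliers via supplier_id.
Group joined rows by suppliers.id; compute SUM(m.cost) per group.
  1: ids {6, 8} → SUM(m.cost)=77
  2: ids {1, 3, 5, 7} → SUM(m.cost)=115
  3: ids {2, 4} → SUM(m.cost)=67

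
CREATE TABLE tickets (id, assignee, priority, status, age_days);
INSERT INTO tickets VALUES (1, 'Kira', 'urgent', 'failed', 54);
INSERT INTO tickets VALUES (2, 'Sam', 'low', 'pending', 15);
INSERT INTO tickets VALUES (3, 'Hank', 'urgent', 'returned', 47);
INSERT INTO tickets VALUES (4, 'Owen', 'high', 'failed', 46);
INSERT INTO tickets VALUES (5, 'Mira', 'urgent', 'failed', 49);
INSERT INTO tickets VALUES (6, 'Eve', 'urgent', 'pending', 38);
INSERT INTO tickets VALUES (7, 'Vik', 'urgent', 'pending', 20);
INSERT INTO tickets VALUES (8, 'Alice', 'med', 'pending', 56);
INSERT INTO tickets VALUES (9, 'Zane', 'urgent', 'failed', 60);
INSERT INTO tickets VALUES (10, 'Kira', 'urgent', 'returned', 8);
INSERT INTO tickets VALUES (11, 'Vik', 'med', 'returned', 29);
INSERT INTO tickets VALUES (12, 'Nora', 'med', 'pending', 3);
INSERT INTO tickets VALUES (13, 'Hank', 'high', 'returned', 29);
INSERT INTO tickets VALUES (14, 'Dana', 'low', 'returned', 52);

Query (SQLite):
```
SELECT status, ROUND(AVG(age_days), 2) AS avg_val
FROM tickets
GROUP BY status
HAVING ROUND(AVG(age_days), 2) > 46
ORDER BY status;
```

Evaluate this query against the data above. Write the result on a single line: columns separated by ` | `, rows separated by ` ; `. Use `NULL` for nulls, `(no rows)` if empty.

Partition tickets by status; compute ROUND(AVG(age_days), 2) within each group.
HAVING: keep groups where ROUND(AVG(age_days), 2) > 46.
  failed: ids {1, 4, 5, 9} → ROUND(AVG(age_days), 2)=52.25
  pending: ids {2, 6, 7, 8, 12} → ROUND(AVG(age_days), 2)=26.4
  returned: ids {3, 10, 11, 13, 14} → ROUND(AVG(age_days), 2)=33

failed | 52.25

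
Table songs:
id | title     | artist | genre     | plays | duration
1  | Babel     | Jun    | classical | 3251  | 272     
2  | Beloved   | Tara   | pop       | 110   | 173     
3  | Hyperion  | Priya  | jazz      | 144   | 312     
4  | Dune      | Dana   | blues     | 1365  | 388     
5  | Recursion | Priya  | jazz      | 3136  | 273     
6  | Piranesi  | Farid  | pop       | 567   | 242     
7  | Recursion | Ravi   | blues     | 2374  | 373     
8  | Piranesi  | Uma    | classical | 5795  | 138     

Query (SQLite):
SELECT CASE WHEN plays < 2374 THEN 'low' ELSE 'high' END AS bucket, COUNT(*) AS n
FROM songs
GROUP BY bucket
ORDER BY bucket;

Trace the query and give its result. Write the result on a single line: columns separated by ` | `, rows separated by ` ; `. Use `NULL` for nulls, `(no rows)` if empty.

Bucket rows by plays < 2374 → 'low' else 'high'; count each bucket.

high | 4 ; low | 4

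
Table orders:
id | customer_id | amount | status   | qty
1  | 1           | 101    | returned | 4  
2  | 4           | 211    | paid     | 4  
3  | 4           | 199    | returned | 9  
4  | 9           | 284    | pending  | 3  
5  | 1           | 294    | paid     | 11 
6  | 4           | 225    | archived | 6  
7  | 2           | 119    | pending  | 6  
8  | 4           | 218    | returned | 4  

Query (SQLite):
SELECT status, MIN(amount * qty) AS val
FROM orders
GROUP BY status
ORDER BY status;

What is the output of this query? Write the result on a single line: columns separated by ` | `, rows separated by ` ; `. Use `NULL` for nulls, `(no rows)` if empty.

archived | 1350 ; paid | 844 ; pending | 714 ; returned | 404

For each row compute amount * qty.
Group by status; take MIN of the expression per group.
  archived: ids {6} → MIN(amount * qty)=1350
  paid: ids {2, 5} → MIN(amount * qty)=844
  pending: ids {4, 7} → MIN(amount * qty)=714
  returned: ids {1, 3, 8} → MIN(amount * qty)=404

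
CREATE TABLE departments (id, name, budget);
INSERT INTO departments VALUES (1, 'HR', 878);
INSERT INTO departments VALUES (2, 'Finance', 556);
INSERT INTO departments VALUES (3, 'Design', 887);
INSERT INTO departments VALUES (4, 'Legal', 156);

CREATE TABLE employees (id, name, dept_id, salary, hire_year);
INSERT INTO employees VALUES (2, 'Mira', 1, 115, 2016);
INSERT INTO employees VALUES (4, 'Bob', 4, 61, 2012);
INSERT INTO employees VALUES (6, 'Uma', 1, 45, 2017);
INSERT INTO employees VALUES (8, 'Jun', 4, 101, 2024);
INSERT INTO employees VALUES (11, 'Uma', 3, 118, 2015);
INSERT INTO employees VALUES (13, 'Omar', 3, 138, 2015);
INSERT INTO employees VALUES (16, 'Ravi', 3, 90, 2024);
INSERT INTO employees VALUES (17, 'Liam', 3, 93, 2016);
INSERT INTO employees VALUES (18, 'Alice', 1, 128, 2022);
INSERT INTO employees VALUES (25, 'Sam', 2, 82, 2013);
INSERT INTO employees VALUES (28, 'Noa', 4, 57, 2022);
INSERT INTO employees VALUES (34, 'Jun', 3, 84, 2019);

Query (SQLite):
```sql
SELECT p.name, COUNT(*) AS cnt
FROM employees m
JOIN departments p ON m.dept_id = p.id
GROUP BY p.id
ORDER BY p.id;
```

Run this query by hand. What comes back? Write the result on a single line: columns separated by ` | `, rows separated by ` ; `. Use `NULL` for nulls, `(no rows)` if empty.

Join each employees row to its departments via dept_id.
Group joined rows by departments.id; compute COUNT(*) per group.
  1: ids {2, 6, 18} → COUNT(*)=3
  2: ids {25} → COUNT(*)=1
  3: ids {11, 13, 16, 17, 34} → COUNT(*)=5
  4: ids {4, 8, 28} → COUNT(*)=3

HR | 3 ; Finance | 1 ; Design | 5 ; Legal | 3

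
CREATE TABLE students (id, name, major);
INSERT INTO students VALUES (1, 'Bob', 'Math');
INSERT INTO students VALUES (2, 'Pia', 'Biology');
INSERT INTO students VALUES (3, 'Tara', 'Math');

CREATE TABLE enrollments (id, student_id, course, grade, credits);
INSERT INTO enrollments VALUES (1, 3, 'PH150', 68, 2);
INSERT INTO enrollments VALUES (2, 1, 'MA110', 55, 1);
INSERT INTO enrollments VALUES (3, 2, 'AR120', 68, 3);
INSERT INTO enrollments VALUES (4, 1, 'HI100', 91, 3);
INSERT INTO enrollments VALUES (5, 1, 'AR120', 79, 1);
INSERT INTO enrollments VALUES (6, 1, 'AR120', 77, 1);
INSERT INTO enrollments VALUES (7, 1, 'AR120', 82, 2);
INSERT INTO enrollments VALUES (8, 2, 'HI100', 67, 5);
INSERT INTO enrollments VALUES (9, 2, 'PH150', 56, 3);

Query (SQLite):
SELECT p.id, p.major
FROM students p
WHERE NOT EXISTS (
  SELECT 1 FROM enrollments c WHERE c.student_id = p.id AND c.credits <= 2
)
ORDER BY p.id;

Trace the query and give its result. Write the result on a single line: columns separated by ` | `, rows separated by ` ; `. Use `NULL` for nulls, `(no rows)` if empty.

2 | Biology

For each students row, check whether any enrollments with matching student_id has credits <= 2.
Keep rows where that is false.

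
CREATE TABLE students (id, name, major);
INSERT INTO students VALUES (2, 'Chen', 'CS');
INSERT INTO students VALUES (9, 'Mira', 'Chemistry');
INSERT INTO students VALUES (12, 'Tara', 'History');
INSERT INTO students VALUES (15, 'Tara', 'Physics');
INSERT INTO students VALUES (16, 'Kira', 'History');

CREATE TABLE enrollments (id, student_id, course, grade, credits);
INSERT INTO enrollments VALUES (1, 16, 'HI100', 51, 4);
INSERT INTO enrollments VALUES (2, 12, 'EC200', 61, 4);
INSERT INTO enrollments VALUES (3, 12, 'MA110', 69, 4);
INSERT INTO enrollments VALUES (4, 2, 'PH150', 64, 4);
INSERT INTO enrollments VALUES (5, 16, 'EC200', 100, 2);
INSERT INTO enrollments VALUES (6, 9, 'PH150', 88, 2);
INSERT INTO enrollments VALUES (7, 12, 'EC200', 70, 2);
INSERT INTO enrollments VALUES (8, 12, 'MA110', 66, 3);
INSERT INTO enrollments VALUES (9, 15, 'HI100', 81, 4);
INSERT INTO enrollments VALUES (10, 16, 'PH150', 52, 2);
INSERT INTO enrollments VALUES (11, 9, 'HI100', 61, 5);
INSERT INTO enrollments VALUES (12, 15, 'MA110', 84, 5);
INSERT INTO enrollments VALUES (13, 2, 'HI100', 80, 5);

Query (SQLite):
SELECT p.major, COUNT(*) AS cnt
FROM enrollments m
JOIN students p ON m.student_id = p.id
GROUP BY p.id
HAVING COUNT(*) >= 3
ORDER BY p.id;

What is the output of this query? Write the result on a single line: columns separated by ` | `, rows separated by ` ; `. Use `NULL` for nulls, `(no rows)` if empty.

Join each enrollments row to its students via student_id.
Group joined rows by students.id; compute COUNT(*) per group.
HAVING: keep groups with count ≥ 3.
  2: ids {4, 13} → COUNT(*)=2
  9: ids {6, 11} → COUNT(*)=2
  12: ids {2, 3, 7, 8} → COUNT(*)=4
  15: ids {9, 12} → COUNT(*)=2
  16: ids {1, 5, 10} → COUNT(*)=3

History | 4 ; History | 3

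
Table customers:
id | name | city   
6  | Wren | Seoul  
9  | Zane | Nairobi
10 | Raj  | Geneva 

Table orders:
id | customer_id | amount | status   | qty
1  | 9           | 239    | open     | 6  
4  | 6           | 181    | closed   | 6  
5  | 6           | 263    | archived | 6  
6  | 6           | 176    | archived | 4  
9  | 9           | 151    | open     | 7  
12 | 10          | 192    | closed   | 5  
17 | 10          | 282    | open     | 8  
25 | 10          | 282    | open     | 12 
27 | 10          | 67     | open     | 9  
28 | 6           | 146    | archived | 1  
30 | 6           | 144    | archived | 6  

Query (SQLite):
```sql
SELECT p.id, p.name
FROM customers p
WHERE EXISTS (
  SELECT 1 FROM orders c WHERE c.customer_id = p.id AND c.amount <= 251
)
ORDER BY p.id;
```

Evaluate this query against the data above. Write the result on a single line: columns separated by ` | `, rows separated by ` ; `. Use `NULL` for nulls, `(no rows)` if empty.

For each customers row, check whether any orders with matching customer_id has amount <= 251.
Keep rows where that is true.

6 | Wren ; 9 | Zane ; 10 | Raj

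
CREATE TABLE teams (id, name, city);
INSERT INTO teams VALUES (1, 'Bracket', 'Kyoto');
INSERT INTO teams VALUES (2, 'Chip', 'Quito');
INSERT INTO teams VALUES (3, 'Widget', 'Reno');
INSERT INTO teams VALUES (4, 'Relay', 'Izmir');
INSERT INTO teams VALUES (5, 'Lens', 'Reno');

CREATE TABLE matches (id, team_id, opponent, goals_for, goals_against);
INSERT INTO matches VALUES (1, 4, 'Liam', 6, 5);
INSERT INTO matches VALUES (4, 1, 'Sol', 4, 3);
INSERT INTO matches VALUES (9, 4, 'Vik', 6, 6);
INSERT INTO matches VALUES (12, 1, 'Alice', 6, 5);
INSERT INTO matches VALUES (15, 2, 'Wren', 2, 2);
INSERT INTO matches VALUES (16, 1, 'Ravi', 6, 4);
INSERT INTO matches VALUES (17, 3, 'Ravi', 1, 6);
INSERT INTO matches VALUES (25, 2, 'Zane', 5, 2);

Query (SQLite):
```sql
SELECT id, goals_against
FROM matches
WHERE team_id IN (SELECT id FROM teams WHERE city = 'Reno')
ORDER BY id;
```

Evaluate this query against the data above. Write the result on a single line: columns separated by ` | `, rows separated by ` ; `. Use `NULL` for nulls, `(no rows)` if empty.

Inner query: teams.id where city = 'Reno'.
Outer: keep matches rows whose team_id is in that set.
Inner query → {3, 5}

17 | 6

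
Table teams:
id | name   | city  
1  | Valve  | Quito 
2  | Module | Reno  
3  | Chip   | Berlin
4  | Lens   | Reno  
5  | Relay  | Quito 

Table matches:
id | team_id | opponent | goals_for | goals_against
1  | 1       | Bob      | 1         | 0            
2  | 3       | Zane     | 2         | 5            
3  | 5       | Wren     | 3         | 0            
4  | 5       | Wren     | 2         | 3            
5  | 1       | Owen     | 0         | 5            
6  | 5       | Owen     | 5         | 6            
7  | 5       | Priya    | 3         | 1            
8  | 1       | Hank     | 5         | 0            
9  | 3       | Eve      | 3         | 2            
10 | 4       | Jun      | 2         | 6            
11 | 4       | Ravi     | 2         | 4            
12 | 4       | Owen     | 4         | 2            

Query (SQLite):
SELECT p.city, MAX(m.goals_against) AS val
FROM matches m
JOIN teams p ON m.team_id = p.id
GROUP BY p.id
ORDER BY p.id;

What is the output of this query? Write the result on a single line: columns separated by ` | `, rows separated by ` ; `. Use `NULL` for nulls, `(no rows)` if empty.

Quito | 5 ; Berlin | 5 ; Reno | 6 ; Quito | 6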